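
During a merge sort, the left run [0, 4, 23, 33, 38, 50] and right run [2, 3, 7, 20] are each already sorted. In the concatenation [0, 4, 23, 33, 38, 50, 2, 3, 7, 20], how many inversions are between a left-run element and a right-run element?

There are 18 cross-inversions.

For each element r of the right run, count left-run elements greater than r:
r = 2: 4, 23, 33, 38, 50 → 5
r = 3: 4, 23, 33, 38, 50 → 5
r = 7: 23, 33, 38, 50 → 4
r = 20: 23, 33, 38, 50 → 4
Cross-inversions: 5 + 5 + 4 + 4 = 18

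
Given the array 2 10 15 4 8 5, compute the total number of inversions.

Inversion pairs (indices are 0-based):
(1,3): 10 > 4
(1,4): 10 > 8
(1,5): 10 > 5
(2,3): 15 > 4
(2,4): 15 > 8
(2,5): 15 > 5
(4,5): 8 > 5
That's 7 pairs.

Out-of-order pairs: 7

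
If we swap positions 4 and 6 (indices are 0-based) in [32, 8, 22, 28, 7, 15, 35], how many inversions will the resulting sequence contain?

13 inversions

Positions 4 and 6 hold 7 and 35; after swapping, the array is [32, 8, 22, 28, 35, 15, 7].
For each element, count later entries that are smaller:
32 → 8, 22, 28, 15, 7 → 5
8 → 7 → 1
22 → 15, 7 → 2
28 → 15, 7 → 2
35 → 15, 7 → 2
15 → 7 → 1
7 → none → 0
Sum: 5 + 1 + 2 + 2 + 2 + 1 + 0 = 13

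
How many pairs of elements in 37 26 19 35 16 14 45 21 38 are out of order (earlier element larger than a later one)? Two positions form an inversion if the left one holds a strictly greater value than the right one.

Sweep left to right; for each value list the smaller values that follow it:
37: 6
26: 4
19: 2
35: 3
16: 1
14: 0
45: 2
21: 0
38: 0
Sum: 6 + 4 + 2 + 3 + 1 + 0 + 2 + 0 + 0 = 18

18 inversions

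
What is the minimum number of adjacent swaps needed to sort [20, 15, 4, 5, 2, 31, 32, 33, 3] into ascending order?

There are 16 adjacent swaps.

Minimum adjacent swaps = number of inversions (each swap of adjacent out-of-order elements removes one inversion and no swap can remove more).
Count inversions — for each element, later elements that are smaller:
20: 15, 4, 5, 2, 3 → 5
15: 4, 5, 2, 3 → 4
4: 2, 3 → 2
5: 2, 3 → 2
2: none → 0
31: 3 → 1
32: 3 → 1
33: 3 → 1
3: none → 0
Total inversions: 5 + 4 + 2 + 2 + 0 + 1 + 1 + 1 + 0 = 16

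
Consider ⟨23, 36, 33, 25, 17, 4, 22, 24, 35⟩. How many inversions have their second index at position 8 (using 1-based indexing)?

The element at index 8 is 24.
Elements before it: 23, 36, 33, 25, 17, 4, 22
Those larger than 24: 36, 33, 25

3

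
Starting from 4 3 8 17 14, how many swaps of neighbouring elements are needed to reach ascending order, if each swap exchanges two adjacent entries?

2

Each adjacent swap fixes exactly one inversion, so the minimum swap count equals the number of inversions.
Count inversions — for each element, later elements that are smaller:
4: 3 → 1
3: none → 0
8: none → 0
17: 14 → 1
14: none → 0
Total inversions: 1 + 0 + 0 + 1 + 0 = 2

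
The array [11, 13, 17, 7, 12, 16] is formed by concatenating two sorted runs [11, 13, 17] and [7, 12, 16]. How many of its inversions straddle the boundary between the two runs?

For each element r of the right run, count left-run elements greater than r:
r = 7: 11, 13, 17 → 3
r = 12: 13, 17 → 2
r = 16: 17 → 1
Cross-inversions: 3 + 2 + 1 = 6

6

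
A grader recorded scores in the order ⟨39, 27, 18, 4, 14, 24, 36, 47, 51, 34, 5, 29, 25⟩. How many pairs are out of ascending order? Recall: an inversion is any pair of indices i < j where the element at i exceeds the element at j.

37

Sweep left to right; for each value list the smaller values that follow it:
39 → 27, 18, 4, 14, 24, 36, 34, 5, 29, 25 → 10
27 → 18, 4, 14, 24, 5, 25 → 6
18 → 4, 14, 5 → 3
4 → none → 0
14 → 5 → 1
24 → 5 → 1
36 → 34, 5, 29, 25 → 4
47 → 34, 5, 29, 25 → 4
51 → 34, 5, 29, 25 → 4
34 → 5, 29, 25 → 3
5 → none → 0
29 → 25 → 1
25 → none → 0
Sum: 10 + 6 + 3 + 0 + 1 + 1 + 4 + 4 + 4 + 3 + 0 + 1 + 0 = 37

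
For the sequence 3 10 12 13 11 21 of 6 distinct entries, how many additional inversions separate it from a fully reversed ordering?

13

Maximum inversions for 6 distinct elements is C(6, 2) = 6·5/2 = 15.
Current inversions — for each element, count later smaller elements:
3: 0
10: 0
12: 1
13: 1
11: 0
21: 0
Current total: 0 + 0 + 1 + 1 + 0 + 0 = 2
Shortfall: 15 − 2 = 13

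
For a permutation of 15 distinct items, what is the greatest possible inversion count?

105 inversions

The maximum occurs when the array is in strictly decreasing order: every one of the C(15, 2) pairs is inverted.
C(15, 2) = 15·14/2 = 105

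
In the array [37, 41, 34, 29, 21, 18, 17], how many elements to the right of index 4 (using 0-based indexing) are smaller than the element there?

The element at index 4 is 21.
Elements after it: 18, 17
Those smaller than 21: 18, 17

2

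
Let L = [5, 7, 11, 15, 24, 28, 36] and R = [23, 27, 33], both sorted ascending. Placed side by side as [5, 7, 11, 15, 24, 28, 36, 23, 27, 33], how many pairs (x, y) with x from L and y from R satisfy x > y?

6 cross-inversions

Count, for every r in R, how many entries of L exceed r:
r = 23: 24, 28, 36 → 3
r = 27: 28, 36 → 2
r = 33: 36 → 1
Cross-inversions: 3 + 2 + 1 = 6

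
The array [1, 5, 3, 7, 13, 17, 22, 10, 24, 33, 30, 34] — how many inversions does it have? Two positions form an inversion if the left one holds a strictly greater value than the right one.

5 out-of-order pairs

Element-by-element contributions:
1 → none → 0
5 → 3 → 1
3 → none → 0
7 → none → 0
13 → 10 → 1
17 → 10 → 1
22 → 10 → 1
10 → none → 0
24 → none → 0
33 → 30 → 1
30 → none → 0
34 → none → 0
Sum: 0 + 1 + 0 + 0 + 1 + 1 + 1 + 0 + 0 + 1 + 0 + 0 = 5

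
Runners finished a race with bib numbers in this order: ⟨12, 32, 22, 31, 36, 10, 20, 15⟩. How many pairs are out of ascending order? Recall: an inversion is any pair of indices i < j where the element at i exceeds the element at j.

There are 16 out-of-order pairs.

Sweep left to right; for each value list the smaller values that follow it:
12 → 10 → 1
32 → 22, 31, 10, 20, 15 → 5
22 → 10, 20, 15 → 3
31 → 10, 20, 15 → 3
36 → 10, 20, 15 → 3
10 → none → 0
20 → 15 → 1
15 → none → 0
Sum: 1 + 5 + 3 + 3 + 3 + 0 + 1 + 0 = 16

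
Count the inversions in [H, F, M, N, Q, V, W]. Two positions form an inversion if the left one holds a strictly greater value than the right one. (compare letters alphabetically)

1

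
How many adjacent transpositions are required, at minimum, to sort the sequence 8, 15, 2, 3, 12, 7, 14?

Minimum adjacent swaps = number of inversions (each swap of adjacent out-of-order elements removes one inversion and no swap can remove more).
Count inversions — for each element, later elements that are smaller:
8: 2, 3, 7 → 3
15: 2, 3, 12, 7, 14 → 5
2: none → 0
3: none → 0
12: 7 → 1
7: none → 0
14: none → 0
Total inversions: 3 + 5 + 0 + 0 + 1 + 0 + 0 = 9

9 swaps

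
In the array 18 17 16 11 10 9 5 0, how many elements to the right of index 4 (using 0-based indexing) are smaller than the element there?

3

The element at index 4 is 10.
Elements after it: 9, 5, 0
Those smaller than 10: 9, 5, 0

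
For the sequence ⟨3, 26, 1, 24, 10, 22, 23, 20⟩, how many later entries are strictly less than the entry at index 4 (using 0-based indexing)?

The element at index 4 is 10.
Elements after it: 22, 23, 20
None of them are smaller than 10.

0 such elements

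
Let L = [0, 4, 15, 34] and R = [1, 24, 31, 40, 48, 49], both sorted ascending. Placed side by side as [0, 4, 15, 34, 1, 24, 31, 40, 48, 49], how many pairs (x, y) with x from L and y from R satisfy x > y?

Count, for every r in R, how many entries of L exceed r:
r = 1: 4, 15, 34 → 3
r = 24: 34 → 1
r = 31: 34 → 1
r = 40: none → 0
r = 48: none → 0
r = 49: none → 0
Cross-inversions: 3 + 1 + 1 + 0 + 0 + 0 = 5

5 cross-inversions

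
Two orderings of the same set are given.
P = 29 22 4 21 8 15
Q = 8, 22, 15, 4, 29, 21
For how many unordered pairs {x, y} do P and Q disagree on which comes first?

Disagreeing pairs: 9

Assign each item its position (1..6) in the first ordering, then rewrite the second ordering as that position sequence:
positions: 29→1, 22→2, 4→3, 21→4, 8→5, 15→6
second ordering as positions: [5, 2, 6, 3, 1, 4]
Discordant pairs = inversions in this position sequence.
5: 2, 3, 1, 4 → 4
2: 1 → 1
6: 3, 1, 4 → 3
3: 1 → 1
1: 0
4: 0
Total: 4 + 1 + 3 + 1 + 0 + 0 = 9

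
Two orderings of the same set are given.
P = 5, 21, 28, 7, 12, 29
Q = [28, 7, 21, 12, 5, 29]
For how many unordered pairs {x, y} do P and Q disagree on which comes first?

6

Assign each item its position (1..6) in the first ordering, then rewrite the second ordering as that position sequence:
positions: 5→1, 21→2, 28→3, 7→4, 12→5, 29→6
second ordering as positions: [3, 4, 2, 5, 1, 6]
Discordant pairs = inversions in this position sequence.
3: 2, 1 → 2
4: 2, 1 → 2
2: 1 → 1
5: 1 → 1
1: 0
6: 0
Total: 2 + 2 + 1 + 1 + 0 + 0 = 6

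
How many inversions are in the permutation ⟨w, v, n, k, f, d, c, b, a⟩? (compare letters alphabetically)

36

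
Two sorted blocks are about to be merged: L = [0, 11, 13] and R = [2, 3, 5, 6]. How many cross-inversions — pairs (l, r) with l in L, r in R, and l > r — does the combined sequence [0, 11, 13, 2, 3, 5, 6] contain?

Take each right-half value and tally the left-half values above it:
r = 2: 11, 13 → 2
r = 3: 11, 13 → 2
r = 5: 11, 13 → 2
r = 6: 11, 13 → 2
Cross-inversions: 2 + 2 + 2 + 2 = 8

8 cross-inversions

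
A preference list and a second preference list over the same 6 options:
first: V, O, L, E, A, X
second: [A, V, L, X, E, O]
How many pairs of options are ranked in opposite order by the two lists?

8

Assign each item its position (1..6) in the first ordering, then rewrite the second ordering as that position sequence:
positions: V→1, O→2, L→3, E→4, A→5, X→6
second ordering as positions: [5, 1, 3, 6, 4, 2]
Discordant pairs = inversions in this position sequence.
5: 1, 3, 4, 2 → 4
1: 0
3: 2 → 1
6: 4, 2 → 2
4: 2 → 1
2: 0
Total: 4 + 0 + 1 + 2 + 1 + 0 = 8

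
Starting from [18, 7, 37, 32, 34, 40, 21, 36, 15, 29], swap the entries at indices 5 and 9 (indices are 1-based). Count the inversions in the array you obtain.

18

Positions 5 and 9 hold 34 and 15; after swapping, the array is [18, 7, 37, 32, 15, 40, 21, 36, 34, 29].
Count, for each position, how many later elements it exceeds:
18: 2
7: 0
37: 6
32: 3
15: 0
40: 4
21: 0
36: 2
34: 1
29: 0
Sum: 2 + 0 + 6 + 3 + 0 + 4 + 0 + 2 + 1 + 0 = 18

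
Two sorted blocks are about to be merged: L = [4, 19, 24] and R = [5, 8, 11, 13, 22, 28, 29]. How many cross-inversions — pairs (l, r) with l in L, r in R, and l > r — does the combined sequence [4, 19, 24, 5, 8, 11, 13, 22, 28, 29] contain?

9

For each element r of the right run, count left-run elements greater than r:
r = 5: 19, 24 → 2
r = 8: 19, 24 → 2
r = 11: 19, 24 → 2
r = 13: 19, 24 → 2
r = 22: 24 → 1
r = 28: none → 0
r = 29: none → 0
Cross-inversions: 2 + 2 + 2 + 2 + 1 + 0 + 0 = 9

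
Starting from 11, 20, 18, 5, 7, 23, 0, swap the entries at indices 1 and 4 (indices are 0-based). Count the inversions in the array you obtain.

Positions 1 and 4 hold 20 and 7; after swapping, the array is [11, 7, 18, 5, 20, 23, 0].
For each element, count later entries that are smaller:
11: 3
7: 2
18: 2
5: 1
20: 1
23: 1
0: 0
Sum: 3 + 2 + 2 + 1 + 1 + 1 + 0 = 10

10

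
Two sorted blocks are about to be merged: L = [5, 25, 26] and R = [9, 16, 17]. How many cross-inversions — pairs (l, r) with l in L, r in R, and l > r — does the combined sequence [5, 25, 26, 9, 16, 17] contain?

Take each right-half value and tally the left-half values above it:
r = 9: 25, 26 → 2
r = 16: 25, 26 → 2
r = 17: 25, 26 → 2
Cross-inversions: 2 + 2 + 2 = 6

Split inversions: 6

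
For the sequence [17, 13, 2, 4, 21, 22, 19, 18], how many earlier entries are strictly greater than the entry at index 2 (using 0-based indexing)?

2 such elements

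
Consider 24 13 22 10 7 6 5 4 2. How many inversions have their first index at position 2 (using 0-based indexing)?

6 such elements

The element at index 2 is 22.
Elements after it: 10, 7, 6, 5, 4, 2
Those smaller than 22: 10, 7, 6, 5, 4, 2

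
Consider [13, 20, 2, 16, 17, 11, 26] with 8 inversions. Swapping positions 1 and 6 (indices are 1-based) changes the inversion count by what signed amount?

-1

Positions 1 and 6 hold 13 and 11; after swapping, the array is [11, 20, 2, 16, 17, 13, 26].
For each element, count later entries that are smaller:
11: 1
20: 4
2: 0
16: 1
17: 1
13: 0
26: 0
Sum: 1 + 4 + 0 + 1 + 1 + 0 + 0 = 7
Change: 7 − 8 = -1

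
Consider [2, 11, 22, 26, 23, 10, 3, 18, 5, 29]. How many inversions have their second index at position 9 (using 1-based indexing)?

6

The element at index 9 is 5.
Elements before it: 2, 11, 22, 26, 23, 10, 3, 18
Those larger than 5: 11, 22, 26, 23, 10, 18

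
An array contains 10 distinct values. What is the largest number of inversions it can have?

45

A reversed (strictly descending) arrangement makes every pair an inversion, giving C(10, 2) inversions.
C(10, 2) = 10·9/2 = 45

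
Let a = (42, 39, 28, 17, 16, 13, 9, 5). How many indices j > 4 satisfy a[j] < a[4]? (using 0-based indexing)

The element at index 4 is 16.
Elements after it: 13, 9, 5
Those smaller than 16: 13, 9, 5

3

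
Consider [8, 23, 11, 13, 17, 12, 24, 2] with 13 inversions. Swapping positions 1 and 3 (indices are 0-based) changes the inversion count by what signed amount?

Positions 1 and 3 hold 23 and 13; after swapping, the array is [8, 13, 11, 23, 17, 12, 24, 2].
Count, for each position, how many later elements it exceeds:
8 → 2 → 1
13 → 11, 12, 2 → 3
11 → 2 → 1
23 → 17, 12, 2 → 3
17 → 12, 2 → 2
12 → 2 → 1
24 → 2 → 1
2 → none → 0
Sum: 1 + 3 + 1 + 3 + 2 + 1 + 1 + 0 = 12
Change: 12 − 13 = -1

-1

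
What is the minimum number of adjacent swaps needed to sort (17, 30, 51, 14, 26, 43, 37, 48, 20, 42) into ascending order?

Minimum adjacent swaps = number of inversions (each swap of adjacent out-of-order elements removes one inversion and no swap can remove more).
Count inversions — for each element, later elements that are smaller:
17: 14 → 1
30: 14, 26, 20 → 3
51: 14, 26, 43, 37, 48, 20, 42 → 7
14: none → 0
26: 20 → 1
43: 37, 20, 42 → 3
37: 20 → 1
48: 20, 42 → 2
20: none → 0
42: none → 0
Total inversions: 1 + 3 + 7 + 0 + 1 + 3 + 1 + 2 + 0 + 0 = 18

18 swaps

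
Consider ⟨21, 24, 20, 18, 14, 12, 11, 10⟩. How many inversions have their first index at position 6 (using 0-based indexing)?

1 such element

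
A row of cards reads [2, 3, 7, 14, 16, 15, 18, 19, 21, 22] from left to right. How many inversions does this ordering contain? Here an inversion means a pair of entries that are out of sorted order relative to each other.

1

Element-by-element contributions:
2 → none → 0
3 → none → 0
7 → none → 0
14 → none → 0
16 → 15 → 1
15 → none → 0
18 → none → 0
19 → none → 0
21 → none → 0
22 → none → 0
Sum: 0 + 0 + 0 + 0 + 1 + 0 + 0 + 0 + 0 + 0 = 1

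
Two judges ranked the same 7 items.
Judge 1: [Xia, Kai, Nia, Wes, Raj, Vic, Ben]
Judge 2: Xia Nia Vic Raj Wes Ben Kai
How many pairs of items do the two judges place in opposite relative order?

Assign each item its position (1..7) in the first ordering, then rewrite the second ordering as that position sequence:
positions: Xia→1, Kai→2, Nia→3, Wes→4, Raj→5, Vic→6, Ben→7
second ordering as positions: [1, 3, 6, 5, 4, 7, 2]
Discordant pairs = inversions in this position sequence.
1: 0
3: 2 → 1
6: 5, 4, 2 → 3
5: 4, 2 → 2
4: 2 → 1
7: 2 → 1
2: 0
Total: 0 + 1 + 3 + 2 + 1 + 1 + 0 = 8

There are 8 discordant pairs.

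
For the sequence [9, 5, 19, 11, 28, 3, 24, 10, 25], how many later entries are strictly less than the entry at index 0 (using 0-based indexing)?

The element at index 0 is 9.
Elements after it: 5, 19, 11, 28, 3, 24, 10, 25
Those smaller than 9: 5, 3

2 such elements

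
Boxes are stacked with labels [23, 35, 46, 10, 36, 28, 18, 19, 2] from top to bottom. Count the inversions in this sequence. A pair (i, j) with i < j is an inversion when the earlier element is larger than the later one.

25

For each element, count later entries that are smaller:
23 → 10, 18, 19, 2 → 4
35 → 10, 28, 18, 19, 2 → 5
46 → 10, 36, 28, 18, 19, 2 → 6
10 → 2 → 1
36 → 28, 18, 19, 2 → 4
28 → 18, 19, 2 → 3
18 → 2 → 1
19 → 2 → 1
2 → none → 0
Sum: 4 + 5 + 6 + 1 + 4 + 3 + 1 + 1 + 0 = 25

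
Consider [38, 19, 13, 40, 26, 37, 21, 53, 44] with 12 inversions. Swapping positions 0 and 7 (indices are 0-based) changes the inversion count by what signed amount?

+3

Positions 0 and 7 hold 38 and 53; after swapping, the array is [53, 19, 13, 40, 26, 37, 21, 38, 44].
Count, for each position, how many later elements it exceeds:
53 → 19, 13, 40, 26, 37, 21, 38, 44 → 8
19 → 13 → 1
13 → none → 0
40 → 26, 37, 21, 38 → 4
26 → 21 → 1
37 → 21 → 1
21 → none → 0
38 → none → 0
44 → none → 0
Sum: 8 + 1 + 0 + 4 + 1 + 1 + 0 + 0 + 0 = 15
Change: 15 − 12 = +3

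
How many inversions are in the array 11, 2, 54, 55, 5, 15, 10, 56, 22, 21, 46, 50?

Sweep left to right; for each value list the smaller values that follow it:
11: 3
2: 0
54: 7
55: 7
5: 0
15: 1
10: 0
56: 4
22: 1
21: 0
46: 0
50: 0
Sum: 3 + 0 + 7 + 7 + 0 + 1 + 0 + 4 + 1 + 0 + 0 + 0 = 23

23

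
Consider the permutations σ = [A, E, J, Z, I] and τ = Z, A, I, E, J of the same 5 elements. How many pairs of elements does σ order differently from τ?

Assign each item its position (1..5) in the first ordering, then rewrite the second ordering as that position sequence:
positions: A→1, E→2, J→3, Z→4, I→5
second ordering as positions: [4, 1, 5, 2, 3]
Discordant pairs = inversions in this position sequence.
4: 1, 2, 3 → 3
1: 0
5: 2, 3 → 2
2: 0
3: 0
Total: 3 + 0 + 2 + 0 + 0 = 5

5 discordant pairs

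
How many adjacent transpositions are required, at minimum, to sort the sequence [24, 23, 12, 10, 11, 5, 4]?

20

Each adjacent swap fixes exactly one inversion, so the minimum swap count equals the number of inversions.
Count inversions — for each element, later elements that are smaller:
24: 23, 12, 10, 11, 5, 4 → 6
23: 12, 10, 11, 5, 4 → 5
12: 10, 11, 5, 4 → 4
10: 5, 4 → 2
11: 5, 4 → 2
5: 4 → 1
4: none → 0
Total inversions: 6 + 5 + 4 + 2 + 2 + 1 + 0 = 20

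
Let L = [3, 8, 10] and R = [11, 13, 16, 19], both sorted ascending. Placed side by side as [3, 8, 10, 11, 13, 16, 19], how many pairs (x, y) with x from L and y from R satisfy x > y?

For each element r of the right run, count left-run elements greater than r:
r = 11: none → 0
r = 13: none → 0
r = 16: none → 0
r = 19: none → 0
Cross-inversions: 0 + 0 + 0 + 0 = 0

0 split inversions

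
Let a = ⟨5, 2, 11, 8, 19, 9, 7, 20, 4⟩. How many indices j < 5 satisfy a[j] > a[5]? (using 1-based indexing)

0 such elements

The element at index 5 is 19.
Elements before it: 5, 2, 11, 8
None of them are larger than 19.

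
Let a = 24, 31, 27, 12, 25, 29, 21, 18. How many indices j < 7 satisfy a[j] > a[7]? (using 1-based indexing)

5

The element at index 7 is 21.
Elements before it: 24, 31, 27, 12, 25, 29
Those larger than 21: 24, 31, 27, 25, 29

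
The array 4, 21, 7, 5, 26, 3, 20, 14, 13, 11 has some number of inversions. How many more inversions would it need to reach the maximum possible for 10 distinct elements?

23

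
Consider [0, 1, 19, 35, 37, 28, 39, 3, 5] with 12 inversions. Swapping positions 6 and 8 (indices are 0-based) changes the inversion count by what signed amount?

Positions 6 and 8 hold 39 and 5; after swapping, the array is [0, 1, 19, 35, 37, 28, 5, 3, 39].
Element-by-element contributions:
0 → none → 0
1 → none → 0
19 → 5, 3 → 2
35 → 28, 5, 3 → 3
37 → 28, 5, 3 → 3
28 → 5, 3 → 2
5 → 3 → 1
3 → none → 0
39 → none → 0
Sum: 0 + 0 + 2 + 3 + 3 + 2 + 1 + 0 + 0 = 11
Change: 11 − 12 = -1

-1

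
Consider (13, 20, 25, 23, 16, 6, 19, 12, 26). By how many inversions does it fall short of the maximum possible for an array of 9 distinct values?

Maximum inversions for 9 distinct elements is C(9, 2) = 9·8/2 = 36.
Current inversions — for each element, count later smaller elements:
13: 2
20: 4
25: 5
23: 4
16: 2
6: 0
19: 1
12: 0
26: 0
Current total: 2 + 4 + 5 + 4 + 2 + 0 + 1 + 0 + 0 = 18
Shortfall: 36 − 18 = 18

18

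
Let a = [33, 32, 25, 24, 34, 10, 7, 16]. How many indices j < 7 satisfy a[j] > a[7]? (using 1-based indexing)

6

The element at index 7 is 7.
Elements before it: 33, 32, 25, 24, 34, 10
Those larger than 7: 33, 32, 25, 24, 34, 10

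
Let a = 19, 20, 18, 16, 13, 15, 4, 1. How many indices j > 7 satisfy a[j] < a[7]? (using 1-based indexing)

The element at index 7 is 4.
Elements after it: 1
Those smaller than 4: 1

1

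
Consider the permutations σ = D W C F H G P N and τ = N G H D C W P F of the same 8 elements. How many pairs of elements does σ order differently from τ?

Assign each item its position (1..8) in the first ordering, then rewrite the second ordering as that position sequence:
positions: D→1, W→2, C→3, F→4, H→5, G→6, P→7, N→8
second ordering as positions: [8, 6, 5, 1, 3, 2, 7, 4]
Discordant pairs = inversions in this position sequence.
8: 6, 5, 1, 3, 2, 7, 4 → 7
6: 5, 1, 3, 2, 4 → 5
5: 1, 3, 2, 4 → 4
1: 0
3: 2 → 1
2: 0
7: 4 → 1
4: 0
Total: 7 + 5 + 4 + 0 + 1 + 0 + 1 + 0 = 18

Discordant pairs: 18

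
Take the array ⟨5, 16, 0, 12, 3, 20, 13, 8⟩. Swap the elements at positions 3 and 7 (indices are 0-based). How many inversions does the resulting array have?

Positions 3 and 7 hold 12 and 8; after swapping, the array is [5, 16, 0, 8, 3, 20, 13, 12].
Sweep left to right; for each value list the smaller values that follow it:
5: 2
16: 5
0: 0
8: 1
3: 0
20: 2
13: 1
12: 0
Sum: 2 + 5 + 0 + 1 + 0 + 2 + 1 + 0 = 11

11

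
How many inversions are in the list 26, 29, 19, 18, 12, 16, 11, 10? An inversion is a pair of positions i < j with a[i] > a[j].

26

For each element, count later entries that are smaller:
26: 6
29: 6
19: 5
18: 4
12: 2
16: 2
11: 1
10: 0
Sum: 6 + 6 + 5 + 4 + 2 + 2 + 1 + 0 = 26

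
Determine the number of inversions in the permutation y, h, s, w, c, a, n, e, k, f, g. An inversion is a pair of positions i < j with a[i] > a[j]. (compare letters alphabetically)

36

Sweep left to right; for each value list the smaller values that follow it:
y: 10
h: 5
s: 7
w: 7
c: 1
a: 0
n: 4
e: 0
k: 2
f: 0
g: 0
Sum: 10 + 5 + 7 + 7 + 1 + 0 + 4 + 0 + 2 + 0 + 0 = 36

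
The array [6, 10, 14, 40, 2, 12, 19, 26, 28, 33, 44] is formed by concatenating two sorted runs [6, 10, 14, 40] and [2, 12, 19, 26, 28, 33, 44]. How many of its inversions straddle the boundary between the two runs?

Cross-inversions: 10

Count, for every r in R, how many entries of L exceed r:
r = 2: 6, 10, 14, 40 → 4
r = 12: 14, 40 → 2
r = 19: 40 → 1
r = 26: 40 → 1
r = 28: 40 → 1
r = 33: 40 → 1
r = 44: none → 0
Cross-inversions: 4 + 2 + 1 + 1 + 1 + 1 + 0 = 10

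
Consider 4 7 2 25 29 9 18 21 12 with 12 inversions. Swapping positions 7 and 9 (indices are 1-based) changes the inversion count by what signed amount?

Positions 7 and 9 hold 18 and 12; after swapping, the array is [4, 7, 2, 25, 29, 9, 12, 21, 18].
Element-by-element contributions:
4: 1
7: 1
2: 0
25: 4
29: 4
9: 0
12: 0
21: 1
18: 0
Sum: 1 + 1 + 0 + 4 + 4 + 0 + 0 + 1 + 0 = 11
Change: 11 − 12 = -1

-1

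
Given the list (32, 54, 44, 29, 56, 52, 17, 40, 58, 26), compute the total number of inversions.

24 out-of-order pairs

Element-by-element contributions:
32 → 29, 17, 26 → 3
54 → 44, 29, 52, 17, 40, 26 → 6
44 → 29, 17, 40, 26 → 4
29 → 17, 26 → 2
56 → 52, 17, 40, 26 → 4
52 → 17, 40, 26 → 3
17 → none → 0
40 → 26 → 1
58 → 26 → 1
26 → none → 0
Sum: 3 + 6 + 4 + 2 + 4 + 3 + 0 + 1 + 1 + 0 = 24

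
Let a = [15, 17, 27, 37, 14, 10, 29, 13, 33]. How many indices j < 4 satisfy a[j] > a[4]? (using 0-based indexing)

4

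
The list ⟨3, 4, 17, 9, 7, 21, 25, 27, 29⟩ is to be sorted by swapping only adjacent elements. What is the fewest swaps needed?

Minimum adjacent swaps = number of inversions (each swap of adjacent out-of-order elements removes one inversion and no swap can remove more).
Count inversions — for each element, later elements that are smaller:
3: none → 0
4: none → 0
17: 9, 7 → 2
9: 7 → 1
7: none → 0
21: none → 0
25: none → 0
27: none → 0
29: none → 0
Total inversions: 0 + 0 + 2 + 1 + 0 + 0 + 0 + 0 + 0 = 3

3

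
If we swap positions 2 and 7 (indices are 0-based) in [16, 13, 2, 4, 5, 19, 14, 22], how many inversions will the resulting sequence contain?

There are 18 inversions.

Positions 2 and 7 hold 2 and 22; after swapping, the array is [16, 13, 22, 4, 5, 19, 14, 2].
Sweep left to right; for each value list the smaller values that follow it:
16 → 13, 4, 5, 14, 2 → 5
13 → 4, 5, 2 → 3
22 → 4, 5, 19, 14, 2 → 5
4 → 2 → 1
5 → 2 → 1
19 → 14, 2 → 2
14 → 2 → 1
2 → none → 0
Sum: 5 + 3 + 5 + 1 + 1 + 2 + 1 + 0 = 18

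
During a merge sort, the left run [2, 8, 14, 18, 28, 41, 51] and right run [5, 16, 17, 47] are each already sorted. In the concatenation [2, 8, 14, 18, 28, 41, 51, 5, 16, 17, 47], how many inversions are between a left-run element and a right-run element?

Cross-inversions: 15

For each element r of the right run, count left-run elements greater than r:
r = 5: 8, 14, 18, 28, 41, 51 → 6
r = 16: 18, 28, 41, 51 → 4
r = 17: 18, 28, 41, 51 → 4
r = 47: 51 → 1
Cross-inversions: 6 + 4 + 4 + 1 = 15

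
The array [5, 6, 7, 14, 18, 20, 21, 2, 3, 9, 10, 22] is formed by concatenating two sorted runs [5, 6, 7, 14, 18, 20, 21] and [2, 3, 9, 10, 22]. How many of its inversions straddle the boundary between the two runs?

22

Count, for every r in R, how many entries of L exceed r:
r = 2: 5, 6, 7, 14, 18, 20, 21 → 7
r = 3: 5, 6, 7, 14, 18, 20, 21 → 7
r = 9: 14, 18, 20, 21 → 4
r = 10: 14, 18, 20, 21 → 4
r = 22: none → 0
Cross-inversions: 7 + 7 + 4 + 4 + 0 = 22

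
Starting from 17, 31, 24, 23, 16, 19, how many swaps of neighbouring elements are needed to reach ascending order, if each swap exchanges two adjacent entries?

There are 10 swaps.

Each adjacent swap fixes exactly one inversion, so the minimum swap count equals the number of inversions.
Count inversions — for each element, later elements that are smaller:
17: 16 → 1
31: 24, 23, 16, 19 → 4
24: 23, 16, 19 → 3
23: 16, 19 → 2
16: none → 0
19: none → 0
Total inversions: 1 + 4 + 3 + 2 + 0 + 0 = 10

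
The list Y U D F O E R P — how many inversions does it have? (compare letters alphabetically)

16 inversions

Element-by-element contributions:
Y → U, D, F, O, E, R, P → 7
U → D, F, O, E, R, P → 6
D → none → 0
F → E → 1
O → E → 1
E → none → 0
R → P → 1
P → none → 0
Sum: 7 + 6 + 0 + 1 + 1 + 0 + 1 + 0 = 16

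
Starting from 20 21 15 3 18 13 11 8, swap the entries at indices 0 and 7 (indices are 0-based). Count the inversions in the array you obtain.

Positions 0 and 7 hold 20 and 8; after swapping, the array is [8, 21, 15, 3, 18, 13, 11, 20].
Count, for each position, how many later elements it exceeds:
8 → 3 → 1
21 → 15, 3, 18, 13, 11, 20 → 6
15 → 3, 13, 11 → 3
3 → none → 0
18 → 13, 11 → 2
13 → 11 → 1
11 → none → 0
20 → none → 0
Sum: 1 + 6 + 3 + 0 + 2 + 1 + 0 + 0 = 13

There are 13 inversions.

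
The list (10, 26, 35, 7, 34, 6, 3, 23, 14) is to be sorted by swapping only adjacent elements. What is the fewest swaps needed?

22

The minimum number of adjacent swaps to sort an array equals its inversion count, since every such swap removes exactly one inversion.
Count inversions — for each element, later elements that are smaller:
10: 7, 6, 3 → 3
26: 7, 6, 3, 23, 14 → 5
35: 7, 34, 6, 3, 23, 14 → 6
7: 6, 3 → 2
34: 6, 3, 23, 14 → 4
6: 3 → 1
3: none → 0
23: 14 → 1
14: none → 0
Total inversions: 3 + 5 + 6 + 2 + 4 + 1 + 0 + 1 + 0 = 22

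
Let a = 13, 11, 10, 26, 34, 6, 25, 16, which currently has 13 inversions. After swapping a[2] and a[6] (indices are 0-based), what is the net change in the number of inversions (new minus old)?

+1

Positions 2 and 6 hold 10 and 25; after swapping, the array is [13, 11, 25, 26, 34, 6, 10, 16].
Element-by-element contributions:
13 → 11, 6, 10 → 3
11 → 6, 10 → 2
25 → 6, 10, 16 → 3
26 → 6, 10, 16 → 3
34 → 6, 10, 16 → 3
6 → none → 0
10 → none → 0
16 → none → 0
Sum: 3 + 2 + 3 + 3 + 3 + 0 + 0 + 0 = 14
Change: 14 − 13 = +1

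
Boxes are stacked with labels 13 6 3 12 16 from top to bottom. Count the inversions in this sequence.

There are 4 out-of-order pairs.

Out-of-order index pairs (1-indexed):
(1,2): 13 > 6
(1,3): 13 > 3
(1,4): 13 > 12
(2,3): 6 > 3
That's 4 pairs.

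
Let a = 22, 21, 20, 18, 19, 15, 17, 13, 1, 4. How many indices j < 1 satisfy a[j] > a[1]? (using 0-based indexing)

1

The element at index 1 is 21.
Elements before it: 22
Those larger than 21: 22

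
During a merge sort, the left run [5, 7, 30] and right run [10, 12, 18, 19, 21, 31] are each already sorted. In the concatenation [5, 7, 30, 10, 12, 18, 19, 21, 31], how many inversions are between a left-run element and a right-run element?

For each element r of the right run, count left-run elements greater than r:
r = 10: 30 → 1
r = 12: 30 → 1
r = 18: 30 → 1
r = 19: 30 → 1
r = 21: 30 → 1
r = 31: none → 0
Cross-inversions: 1 + 1 + 1 + 1 + 1 + 0 = 5

5 cross-inversions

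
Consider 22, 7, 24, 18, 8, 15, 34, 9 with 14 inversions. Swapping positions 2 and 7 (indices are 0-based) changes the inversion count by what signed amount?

Positions 2 and 7 hold 24 and 9; after swapping, the array is [22, 7, 9, 18, 8, 15, 34, 24].
Sweep left to right; for each value list the smaller values that follow it:
22: 5
7: 0
9: 1
18: 2
8: 0
15: 0
34: 1
24: 0
Sum: 5 + 0 + 1 + 2 + 0 + 0 + 1 + 0 = 9
Change: 9 − 14 = -5

-5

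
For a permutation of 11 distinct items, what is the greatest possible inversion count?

The maximum occurs when the array is in strictly decreasing order: every one of the C(11, 2) pairs is inverted.
C(11, 2) = 11·10/2 = 55

55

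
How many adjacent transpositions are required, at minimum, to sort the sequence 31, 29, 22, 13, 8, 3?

15 adjacent swaps

Each adjacent swap fixes exactly one inversion, so the minimum swap count equals the number of inversions.
Count inversions — for each element, later elements that are smaller:
31: 29, 22, 13, 8, 3 → 5
29: 22, 13, 8, 3 → 4
22: 13, 8, 3 → 3
13: 8, 3 → 2
8: 3 → 1
3: none → 0
Total inversions: 5 + 4 + 3 + 2 + 1 + 0 = 15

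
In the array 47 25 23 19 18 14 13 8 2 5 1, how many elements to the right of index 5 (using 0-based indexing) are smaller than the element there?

The element at index 5 is 14.
Elements after it: 13, 8, 2, 5, 1
Those smaller than 14: 13, 8, 2, 5, 1

5 such elements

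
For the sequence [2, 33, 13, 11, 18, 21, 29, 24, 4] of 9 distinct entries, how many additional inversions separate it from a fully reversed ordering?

21 inversions short

Maximum inversions for 9 distinct elements is C(9, 2) = 9·8/2 = 36.
Current inversions — for each element, count later smaller elements:
2: 0
33: 7
13: 2
11: 1
18: 1
21: 1
29: 2
24: 1
4: 0
Current total: 0 + 7 + 2 + 1 + 1 + 1 + 2 + 1 + 0 = 15
Shortfall: 36 − 15 = 21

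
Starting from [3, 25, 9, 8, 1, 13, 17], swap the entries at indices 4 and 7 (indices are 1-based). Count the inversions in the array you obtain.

Positions 4 and 7 hold 8 and 17; after swapping, the array is [3, 25, 9, 17, 1, 13, 8].
Element-by-element contributions:
3 → 1 → 1
25 → 9, 17, 1, 13, 8 → 5
9 → 1, 8 → 2
17 → 1, 13, 8 → 3
1 → none → 0
13 → 8 → 1
8 → none → 0
Sum: 1 + 5 + 2 + 3 + 0 + 1 + 0 = 12

12 inversions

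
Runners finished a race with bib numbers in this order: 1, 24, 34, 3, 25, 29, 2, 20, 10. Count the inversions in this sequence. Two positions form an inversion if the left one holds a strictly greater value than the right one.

18

For each element, count later entries that are smaller:
1: 0
24: 4
34: 6
3: 1
25: 3
29: 3
2: 0
20: 1
10: 0
Sum: 0 + 4 + 6 + 1 + 3 + 3 + 0 + 1 + 0 = 18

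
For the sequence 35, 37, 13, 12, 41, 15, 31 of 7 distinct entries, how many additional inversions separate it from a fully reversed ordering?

Maximum inversions for 7 distinct elements is C(7, 2) = 7·6/2 = 21.
Current inversions — for each element, count later smaller elements:
35: 4
37: 4
13: 1
12: 0
41: 2
15: 0
31: 0
Current total: 4 + 4 + 1 + 0 + 2 + 0 + 0 = 11
Shortfall: 21 − 11 = 10

10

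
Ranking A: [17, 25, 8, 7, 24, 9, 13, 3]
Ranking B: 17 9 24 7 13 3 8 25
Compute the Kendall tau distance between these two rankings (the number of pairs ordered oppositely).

14

Assign each item its position (1..8) in the first ordering, then rewrite the second ordering as that position sequence:
positions: 17→1, 25→2, 8→3, 7→4, 24→5, 9→6, 13→7, 3→8
second ordering as positions: [1, 6, 5, 4, 7, 8, 3, 2]
Discordant pairs = inversions in this position sequence.
1: 0
6: 5, 4, 3, 2 → 4
5: 4, 3, 2 → 3
4: 3, 2 → 2
7: 3, 2 → 2
8: 3, 2 → 2
3: 2 → 1
2: 0
Total: 0 + 4 + 3 + 2 + 2 + 2 + 1 + 0 = 14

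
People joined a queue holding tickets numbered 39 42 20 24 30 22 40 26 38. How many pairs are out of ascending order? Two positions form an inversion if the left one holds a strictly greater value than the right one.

18 out-of-order pairs

For each element, count later entries that are smaller:
39: 6
42: 7
20: 0
24: 1
30: 2
22: 0
40: 2
26: 0
38: 0
Sum: 6 + 7 + 0 + 1 + 2 + 0 + 2 + 0 + 0 = 18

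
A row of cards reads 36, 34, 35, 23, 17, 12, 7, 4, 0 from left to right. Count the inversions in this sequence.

Count, for each position, how many later elements it exceeds:
36: 8
34: 6
35: 6
23: 5
17: 4
12: 3
7: 2
4: 1
0: 0
Sum: 8 + 6 + 6 + 5 + 4 + 3 + 2 + 1 + 0 = 35

35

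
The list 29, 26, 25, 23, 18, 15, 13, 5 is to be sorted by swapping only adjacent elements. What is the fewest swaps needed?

28 adjacent swaps

Each adjacent swap fixes exactly one inversion, so the minimum swap count equals the number of inversions.
Count inversions — for each element, later elements that are smaller:
29: 26, 25, 23, 18, 15, 13, 5 → 7
26: 25, 23, 18, 15, 13, 5 → 6
25: 23, 18, 15, 13, 5 → 5
23: 18, 15, 13, 5 → 4
18: 15, 13, 5 → 3
15: 13, 5 → 2
13: 5 → 1
5: none → 0
Total inversions: 7 + 6 + 5 + 4 + 3 + 2 + 1 + 0 = 28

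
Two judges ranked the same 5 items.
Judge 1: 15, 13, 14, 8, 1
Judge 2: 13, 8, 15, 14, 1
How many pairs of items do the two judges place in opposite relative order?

3

Assign each item its position (1..5) in the first ordering, then rewrite the second ordering as that position sequence:
positions: 15→1, 13→2, 14→3, 8→4, 1→5
second ordering as positions: [2, 4, 1, 3, 5]
Discordant pairs = inversions in this position sequence.
2: 1 → 1
4: 1, 3 → 2
1: 0
3: 0
5: 0
Total: 1 + 2 + 0 + 0 + 0 = 3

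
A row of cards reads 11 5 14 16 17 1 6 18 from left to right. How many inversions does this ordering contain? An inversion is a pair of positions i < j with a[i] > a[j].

Element-by-element contributions:
11 → 5, 1, 6 → 3
5 → 1 → 1
14 → 1, 6 → 2
16 → 1, 6 → 2
17 → 1, 6 → 2
1 → none → 0
6 → none → 0
18 → none → 0
Sum: 3 + 1 + 2 + 2 + 2 + 0 + 0 + 0 = 10

10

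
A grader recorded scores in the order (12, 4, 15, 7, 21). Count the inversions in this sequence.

3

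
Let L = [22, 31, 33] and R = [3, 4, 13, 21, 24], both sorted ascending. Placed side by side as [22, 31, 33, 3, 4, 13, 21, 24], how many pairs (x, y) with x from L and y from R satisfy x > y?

14

For each element r of the right run, count left-run elements greater than r:
r = 3: 22, 31, 33 → 3
r = 4: 22, 31, 33 → 3
r = 13: 22, 31, 33 → 3
r = 21: 22, 31, 33 → 3
r = 24: 31, 33 → 2
Cross-inversions: 3 + 3 + 3 + 3 + 2 = 14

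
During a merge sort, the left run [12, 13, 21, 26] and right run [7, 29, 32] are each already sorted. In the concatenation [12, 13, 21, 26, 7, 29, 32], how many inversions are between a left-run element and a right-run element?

4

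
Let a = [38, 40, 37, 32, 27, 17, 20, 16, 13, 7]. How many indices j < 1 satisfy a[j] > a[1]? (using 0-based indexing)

0

The element at index 1 is 40.
Elements before it: 38
None of them are larger than 40.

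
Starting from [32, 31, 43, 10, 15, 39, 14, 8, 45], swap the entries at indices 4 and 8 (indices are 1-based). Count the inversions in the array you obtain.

Positions 4 and 8 hold 10 and 8; after swapping, the array is [32, 31, 43, 8, 15, 39, 14, 10, 45].
Element-by-element contributions:
32: 5
31: 4
43: 5
8: 0
15: 2
39: 2
14: 1
10: 0
45: 0
Sum: 5 + 4 + 5 + 0 + 2 + 2 + 1 + 0 + 0 = 19

19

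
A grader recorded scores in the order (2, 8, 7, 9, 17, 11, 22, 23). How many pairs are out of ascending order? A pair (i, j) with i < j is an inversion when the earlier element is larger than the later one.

Sweep left to right; for each value list the smaller values that follow it:
2: 0
8: 1
7: 0
9: 0
17: 1
11: 0
22: 0
23: 0
Sum: 0 + 1 + 0 + 0 + 1 + 0 + 0 + 0 = 2

2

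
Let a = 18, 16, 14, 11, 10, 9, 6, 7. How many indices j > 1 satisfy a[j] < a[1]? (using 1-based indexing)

The element at index 1 is 18.
Elements after it: 16, 14, 11, 10, 9, 6, 7
Those smaller than 18: 16, 14, 11, 10, 9, 6, 7

7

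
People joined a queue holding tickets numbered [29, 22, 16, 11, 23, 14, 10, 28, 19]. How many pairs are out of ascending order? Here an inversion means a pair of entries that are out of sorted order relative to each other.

There are 22 out-of-order pairs.

Element-by-element contributions:
29: 8
22: 5
16: 3
11: 1
23: 3
14: 1
10: 0
28: 1
19: 0
Sum: 8 + 5 + 3 + 1 + 3 + 1 + 0 + 1 + 0 = 22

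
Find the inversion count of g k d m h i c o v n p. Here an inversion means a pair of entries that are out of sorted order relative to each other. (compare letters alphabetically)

15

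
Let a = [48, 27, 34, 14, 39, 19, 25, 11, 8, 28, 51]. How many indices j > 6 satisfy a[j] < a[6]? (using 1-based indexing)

2 such elements

The element at index 6 is 19.
Elements after it: 25, 11, 8, 28, 51
Those smaller than 19: 11, 8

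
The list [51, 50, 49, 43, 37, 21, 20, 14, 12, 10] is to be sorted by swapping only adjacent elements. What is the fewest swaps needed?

There are 45 swaps.

Each adjacent swap fixes exactly one inversion, so the minimum swap count equals the number of inversions.
Count inversions — for each element, later elements that are smaller:
51: 50, 49, 43, 37, 21, 20, 14, 12, 10 → 9
50: 49, 43, 37, 21, 20, 14, 12, 10 → 8
49: 43, 37, 21, 20, 14, 12, 10 → 7
43: 37, 21, 20, 14, 12, 10 → 6
37: 21, 20, 14, 12, 10 → 5
21: 20, 14, 12, 10 → 4
20: 14, 12, 10 → 3
14: 12, 10 → 2
12: 10 → 1
10: none → 0
Total inversions: 9 + 8 + 7 + 6 + 5 + 4 + 3 + 2 + 1 + 0 = 45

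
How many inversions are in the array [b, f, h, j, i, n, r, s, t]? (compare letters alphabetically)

Sweep left to right; for each value list the smaller values that follow it:
b → none → 0
f → none → 0
h → none → 0
j → i → 1
i → none → 0
n → none → 0
r → none → 0
s → none → 0
t → none → 0
Sum: 0 + 0 + 0 + 1 + 0 + 0 + 0 + 0 + 0 = 1

1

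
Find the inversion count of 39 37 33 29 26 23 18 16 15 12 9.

Sweep left to right; for each value list the smaller values that follow it:
39 → 37, 33, 29, 26, 23, 18, 16, 15, 12, 9 → 10
37 → 33, 29, 26, 23, 18, 16, 15, 12, 9 → 9
33 → 29, 26, 23, 18, 16, 15, 12, 9 → 8
29 → 26, 23, 18, 16, 15, 12, 9 → 7
26 → 23, 18, 16, 15, 12, 9 → 6
23 → 18, 16, 15, 12, 9 → 5
18 → 16, 15, 12, 9 → 4
16 → 15, 12, 9 → 3
15 → 12, 9 → 2
12 → 9 → 1
9 → none → 0
Sum: 10 + 9 + 8 + 7 + 6 + 5 + 4 + 3 + 2 + 1 + 0 = 55

55 inversions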